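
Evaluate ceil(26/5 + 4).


10


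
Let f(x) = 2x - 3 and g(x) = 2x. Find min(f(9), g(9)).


f(9) = 15
g(9) = 18
min = 15

15


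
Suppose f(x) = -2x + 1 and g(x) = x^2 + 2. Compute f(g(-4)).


-35


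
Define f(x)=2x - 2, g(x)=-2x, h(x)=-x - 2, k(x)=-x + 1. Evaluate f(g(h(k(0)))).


k(0) = 1
h(1) = -3
g(-3) = 6
f(6) = 10

10


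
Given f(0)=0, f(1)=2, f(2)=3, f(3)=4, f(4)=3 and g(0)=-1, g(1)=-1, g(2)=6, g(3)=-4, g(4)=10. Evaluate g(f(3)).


f(3) = 4
g(4) = 10

10


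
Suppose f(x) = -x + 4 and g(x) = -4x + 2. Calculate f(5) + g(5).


f(5) = -1
g(5) = -18
Sum = -19

-19


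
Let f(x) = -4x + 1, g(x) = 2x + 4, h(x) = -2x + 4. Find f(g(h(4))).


h(4) = -4
g(-4) = -4
f(-4) = 17

17


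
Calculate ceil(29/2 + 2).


29/2 = 14.5
14.5 + 2 = 16.5
ceil(16.5) = 17

17


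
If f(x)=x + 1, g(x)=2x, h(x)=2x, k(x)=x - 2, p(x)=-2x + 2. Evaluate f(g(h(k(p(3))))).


p(3) = -4
k(-4) = -6
h(-6) = -12
g(-12) = -24
f(-24) = -23

-23


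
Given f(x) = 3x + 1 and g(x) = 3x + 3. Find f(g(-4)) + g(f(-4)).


f(g(-4)) = -26
g(f(-4)) = -30
Sum = -56

-56


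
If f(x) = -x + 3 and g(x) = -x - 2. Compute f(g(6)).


g(6) = -8
f(-8) = 11

11


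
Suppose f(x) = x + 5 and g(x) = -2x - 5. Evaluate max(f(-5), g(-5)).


f(-5) = 0
g(-5) = 5
max = 5

5


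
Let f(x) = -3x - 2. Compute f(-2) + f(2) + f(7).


f(-2) = 4
f(2) = -8
f(7) = -23
Sum = -27

-27


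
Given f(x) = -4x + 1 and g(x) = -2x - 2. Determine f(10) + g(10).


f(10) = -39
g(10) = -22
Sum = -61

-61


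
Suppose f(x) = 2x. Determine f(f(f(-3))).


f(-3) = -6
f(-6) = -12
f(-12) = -24

-24


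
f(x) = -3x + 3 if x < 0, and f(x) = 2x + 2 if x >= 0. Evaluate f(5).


12


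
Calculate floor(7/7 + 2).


7/7 = 1
1 + 2 = 3
floor(3) = 3

3


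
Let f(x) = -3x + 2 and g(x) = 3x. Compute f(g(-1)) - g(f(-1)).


f(g(-1)) = 11
g(f(-1)) = 15
Difference = -4

-4


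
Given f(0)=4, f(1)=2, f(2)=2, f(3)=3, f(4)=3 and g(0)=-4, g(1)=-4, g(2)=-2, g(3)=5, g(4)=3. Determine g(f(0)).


3


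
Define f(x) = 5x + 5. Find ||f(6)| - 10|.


f(6) = 35
|35| = 35
|35 - 10| = 25

25


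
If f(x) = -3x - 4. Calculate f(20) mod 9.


8


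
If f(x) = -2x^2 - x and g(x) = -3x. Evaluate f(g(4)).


g(4) = -12
f(-12) = (-2)*(-12)^2 - 1*(-12) = -276

-276


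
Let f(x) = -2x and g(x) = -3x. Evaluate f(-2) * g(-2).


f(-2) = 4
g(-2) = 6
Product = 24

24


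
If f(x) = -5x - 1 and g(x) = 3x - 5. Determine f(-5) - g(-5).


f(-5) = 24
g(-5) = -20
Difference = 44

44


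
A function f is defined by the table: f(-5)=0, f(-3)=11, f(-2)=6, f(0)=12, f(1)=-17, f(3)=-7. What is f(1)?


Reading from the table at x = 1

-17


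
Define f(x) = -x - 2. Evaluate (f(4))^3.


f(4) = -6
(-6)^3 = -216

-216


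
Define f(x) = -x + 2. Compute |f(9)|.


f(9) = -7
|-7| = 7

7


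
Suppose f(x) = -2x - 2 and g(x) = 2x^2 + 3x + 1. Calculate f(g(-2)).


g(-2) = 3
f(3) = -8

-8


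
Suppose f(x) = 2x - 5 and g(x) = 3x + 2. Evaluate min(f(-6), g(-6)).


f(-6) = -17
g(-6) = -16
min = -17

-17


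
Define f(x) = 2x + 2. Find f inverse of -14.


Solve 2x + 2 = -14
x = (-14 - 2) / 2 = -8

-8


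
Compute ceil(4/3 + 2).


4/3 = 1.3333
1.3333 + 2 = 3.3333
ceil(3.3333) = 4

4


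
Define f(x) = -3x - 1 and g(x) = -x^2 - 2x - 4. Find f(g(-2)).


g(-2) = -4
f(-4) = 11

11


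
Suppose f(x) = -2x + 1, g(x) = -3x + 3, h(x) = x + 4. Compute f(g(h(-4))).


h(-4) = 0
g(0) = 3
f(3) = -5

-5


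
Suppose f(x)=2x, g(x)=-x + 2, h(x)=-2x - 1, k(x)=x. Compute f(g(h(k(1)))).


k(1) = 1
h(1) = -3
g(-3) = 5
f(5) = 10

10


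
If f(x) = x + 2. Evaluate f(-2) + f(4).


f(-2) = 0
f(4) = 6
Sum = 6

6


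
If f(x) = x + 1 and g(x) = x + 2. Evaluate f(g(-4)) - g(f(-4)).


0


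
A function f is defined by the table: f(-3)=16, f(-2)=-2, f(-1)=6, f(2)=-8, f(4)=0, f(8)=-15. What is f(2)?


-8


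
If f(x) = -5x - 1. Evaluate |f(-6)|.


29


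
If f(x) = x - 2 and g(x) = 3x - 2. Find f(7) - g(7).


-14


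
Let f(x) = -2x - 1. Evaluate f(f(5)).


f(5) = -11
f(-11) = 21

21


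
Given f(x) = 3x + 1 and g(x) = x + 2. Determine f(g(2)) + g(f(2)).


22


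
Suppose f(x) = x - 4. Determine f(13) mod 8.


f(13) = 9
9 mod 8 = 1

1


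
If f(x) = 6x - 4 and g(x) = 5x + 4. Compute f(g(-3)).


g(-3) = -11
f(-11) = -70

-70


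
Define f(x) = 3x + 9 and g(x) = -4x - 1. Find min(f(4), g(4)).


f(4) = 21
g(4) = -17
min = -17

-17


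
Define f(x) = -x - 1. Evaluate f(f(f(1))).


f(1) = -2
f(-2) = 1
f(1) = -2

-2


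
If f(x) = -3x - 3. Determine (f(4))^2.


225


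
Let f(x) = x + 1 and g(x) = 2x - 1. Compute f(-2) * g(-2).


f(-2) = -1
g(-2) = -5
Product = 5

5


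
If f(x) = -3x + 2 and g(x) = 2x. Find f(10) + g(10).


f(10) = -28
g(10) = 20
Sum = -8

-8


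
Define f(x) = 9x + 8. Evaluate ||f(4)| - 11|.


33


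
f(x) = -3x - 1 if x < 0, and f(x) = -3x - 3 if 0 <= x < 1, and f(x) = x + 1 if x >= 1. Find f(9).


10


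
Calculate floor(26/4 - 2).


26/4 = 6.5
6.5 - 2 = 4.5
floor(4.5) = 4

4


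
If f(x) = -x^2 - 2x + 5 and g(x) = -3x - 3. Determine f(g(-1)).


g(-1) = 0
f(0) = (-1)*(0)^2 - 2*(0) + 5 = 5

5


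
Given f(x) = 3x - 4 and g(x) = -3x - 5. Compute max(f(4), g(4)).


f(4) = 8
g(4) = -17
max = 8

8


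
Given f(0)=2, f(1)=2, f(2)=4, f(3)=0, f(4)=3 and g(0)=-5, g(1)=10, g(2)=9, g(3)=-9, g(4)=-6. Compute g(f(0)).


f(0) = 2
g(2) = 9

9


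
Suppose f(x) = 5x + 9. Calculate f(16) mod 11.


f(16) = 89
89 mod 11 = 1

1


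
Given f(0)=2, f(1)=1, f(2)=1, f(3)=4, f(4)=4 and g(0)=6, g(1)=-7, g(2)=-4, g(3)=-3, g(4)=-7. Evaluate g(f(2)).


-7


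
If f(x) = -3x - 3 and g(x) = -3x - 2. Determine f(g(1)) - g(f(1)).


-4


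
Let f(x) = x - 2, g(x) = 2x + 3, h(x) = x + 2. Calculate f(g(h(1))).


h(1) = 3
g(3) = 9
f(9) = 7

7


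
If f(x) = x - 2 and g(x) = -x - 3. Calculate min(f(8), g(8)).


f(8) = 6
g(8) = -11
min = -11

-11


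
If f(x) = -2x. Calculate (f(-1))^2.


f(-1) = 2
(2)^2 = 4

4


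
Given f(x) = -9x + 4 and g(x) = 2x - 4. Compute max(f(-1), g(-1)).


f(-1) = 13
g(-1) = -6
max = 13

13


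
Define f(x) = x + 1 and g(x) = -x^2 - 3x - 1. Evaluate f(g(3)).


g(3) = -19
f(-19) = -18

-18


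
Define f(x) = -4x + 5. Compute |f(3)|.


7


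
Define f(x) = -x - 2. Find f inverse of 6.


Solve -x - 2 = 6
x = (6 + 2) / (-1) = -8

-8


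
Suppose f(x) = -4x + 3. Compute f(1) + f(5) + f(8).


f(1) = -1
f(5) = -17
f(8) = -29
Sum = -47

-47


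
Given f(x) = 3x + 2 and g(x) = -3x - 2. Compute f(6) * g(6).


f(6) = 20
g(6) = -20
Product = -400

-400


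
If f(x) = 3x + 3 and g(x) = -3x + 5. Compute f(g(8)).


g(8) = -19
f(-19) = -54

-54


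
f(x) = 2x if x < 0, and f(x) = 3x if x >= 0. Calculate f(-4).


-4 satisfies x < 0
f(-4) = -8

-8


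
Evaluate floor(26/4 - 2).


4


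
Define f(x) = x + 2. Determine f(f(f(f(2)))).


10


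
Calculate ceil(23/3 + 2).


23/3 = 7.6667
7.6667 + 2 = 9.6667
ceil(9.6667) = 10

10


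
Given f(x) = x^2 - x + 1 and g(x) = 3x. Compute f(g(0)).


g(0) = 0
f(0) = 1*(0)^2 - 1*(0) + 1 = 1

1


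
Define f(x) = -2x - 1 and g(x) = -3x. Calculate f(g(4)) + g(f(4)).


f(g(4)) = 23
g(f(4)) = 27
Sum = 50

50


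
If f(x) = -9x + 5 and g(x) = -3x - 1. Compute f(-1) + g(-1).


16


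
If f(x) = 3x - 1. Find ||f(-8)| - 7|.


f(-8) = -25
|-25| = 25
|25 - 7| = 18

18


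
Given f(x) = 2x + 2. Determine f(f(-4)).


-10


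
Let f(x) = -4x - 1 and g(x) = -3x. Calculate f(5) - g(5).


f(5) = -21
g(5) = -15
Difference = -6

-6


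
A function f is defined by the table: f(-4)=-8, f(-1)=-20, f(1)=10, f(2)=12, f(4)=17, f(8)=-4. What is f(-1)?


Reading from the table at x = -1

-20


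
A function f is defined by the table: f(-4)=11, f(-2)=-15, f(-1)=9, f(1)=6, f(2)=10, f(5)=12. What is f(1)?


Reading from the table at x = 1

6


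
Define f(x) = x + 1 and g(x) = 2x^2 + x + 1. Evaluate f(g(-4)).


g(-4) = 29
f(29) = 30

30


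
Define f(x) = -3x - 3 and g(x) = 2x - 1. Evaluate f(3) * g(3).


f(3) = -12
g(3) = 5
Product = -60

-60


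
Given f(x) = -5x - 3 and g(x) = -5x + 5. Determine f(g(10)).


g(10) = -45
f(-45) = 222

222


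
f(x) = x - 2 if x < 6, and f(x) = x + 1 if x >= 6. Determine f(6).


6 satisfies x >= 6
f(6) = 7

7


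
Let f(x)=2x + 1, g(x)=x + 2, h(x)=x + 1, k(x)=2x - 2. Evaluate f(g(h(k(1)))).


7


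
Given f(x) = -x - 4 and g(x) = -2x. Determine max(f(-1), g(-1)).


2


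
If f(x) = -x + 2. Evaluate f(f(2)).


f(2) = 0
f(0) = 2

2


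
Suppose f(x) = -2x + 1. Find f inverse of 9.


-4


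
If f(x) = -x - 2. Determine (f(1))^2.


f(1) = -3
(-3)^2 = 9

9


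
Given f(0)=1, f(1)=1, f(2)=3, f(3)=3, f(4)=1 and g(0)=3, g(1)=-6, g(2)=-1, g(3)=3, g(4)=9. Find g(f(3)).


f(3) = 3
g(3) = 3

3


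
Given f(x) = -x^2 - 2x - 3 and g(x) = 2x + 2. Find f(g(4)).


g(4) = 10
f(10) = (-1)*(10)^2 - 2*(10) - 3 = -123

-123


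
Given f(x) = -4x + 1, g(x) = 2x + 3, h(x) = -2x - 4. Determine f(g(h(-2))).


h(-2) = 0
g(0) = 3
f(3) = -11

-11


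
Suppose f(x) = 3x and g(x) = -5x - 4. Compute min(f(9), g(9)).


f(9) = 27
g(9) = -49
min = -49

-49


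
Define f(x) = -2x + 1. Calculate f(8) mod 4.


f(8) = -15
-15 mod 4 = 1

1


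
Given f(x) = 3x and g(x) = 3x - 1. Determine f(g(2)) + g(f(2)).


f(g(2)) = 15
g(f(2)) = 17
Sum = 32

32


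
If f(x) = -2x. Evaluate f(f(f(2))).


f(2) = -4
f(-4) = 8
f(8) = -16

-16


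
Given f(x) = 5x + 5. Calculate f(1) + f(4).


f(1) = 10
f(4) = 25
Sum = 35

35


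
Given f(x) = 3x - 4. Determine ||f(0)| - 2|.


f(0) = -4
|-4| = 4
|4 - 2| = 2

2


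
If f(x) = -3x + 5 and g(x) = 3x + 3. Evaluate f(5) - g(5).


f(5) = -10
g(5) = 18
Difference = -28

-28


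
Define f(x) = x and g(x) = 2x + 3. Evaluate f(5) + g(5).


f(5) = 5
g(5) = 13
Sum = 18

18


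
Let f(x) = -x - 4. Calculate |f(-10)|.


f(-10) = 6
|6| = 6

6


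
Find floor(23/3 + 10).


23/3 = 7.6667
7.6667 + 10 = 17.6667
floor(17.6667) = 17

17


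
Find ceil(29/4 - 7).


1


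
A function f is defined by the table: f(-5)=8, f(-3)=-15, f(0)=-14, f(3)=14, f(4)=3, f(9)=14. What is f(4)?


Reading from the table at x = 4

3


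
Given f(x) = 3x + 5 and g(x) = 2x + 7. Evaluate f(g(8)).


g(8) = 23
f(23) = 74

74


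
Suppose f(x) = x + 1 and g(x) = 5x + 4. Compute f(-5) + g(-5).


f(-5) = -4
g(-5) = -21
Sum = -25

-25


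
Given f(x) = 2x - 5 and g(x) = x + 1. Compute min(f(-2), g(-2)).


f(-2) = -9
g(-2) = -1
min = -9

-9


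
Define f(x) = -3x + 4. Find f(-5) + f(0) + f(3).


f(-5) = 19
f(0) = 4
f(3) = -5
Sum = 18

18


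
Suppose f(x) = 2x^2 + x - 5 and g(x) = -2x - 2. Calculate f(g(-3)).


g(-3) = 4
f(4) = 2*(4)^2 + 1*(4) - 5 = 31

31


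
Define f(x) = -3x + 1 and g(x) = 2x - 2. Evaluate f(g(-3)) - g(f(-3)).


7


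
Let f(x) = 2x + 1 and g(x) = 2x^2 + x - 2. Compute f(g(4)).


g(4) = 34
f(34) = 69

69


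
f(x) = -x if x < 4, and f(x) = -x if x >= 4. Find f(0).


0 satisfies x < 4
f(0) = 0

0


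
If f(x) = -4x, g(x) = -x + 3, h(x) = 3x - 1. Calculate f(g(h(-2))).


h(-2) = -7
g(-7) = 10
f(10) = -40

-40


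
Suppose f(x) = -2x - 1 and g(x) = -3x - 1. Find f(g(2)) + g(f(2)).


27


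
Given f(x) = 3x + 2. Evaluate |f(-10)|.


28


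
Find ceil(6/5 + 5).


6/5 = 1.2
1.2 + 5 = 6.2
ceil(6.2) = 7

7


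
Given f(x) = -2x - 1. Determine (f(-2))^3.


f(-2) = 3
(3)^3 = 27

27


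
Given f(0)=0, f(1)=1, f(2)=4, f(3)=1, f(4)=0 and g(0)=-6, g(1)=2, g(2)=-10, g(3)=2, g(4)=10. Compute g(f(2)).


f(2) = 4
g(4) = 10

10


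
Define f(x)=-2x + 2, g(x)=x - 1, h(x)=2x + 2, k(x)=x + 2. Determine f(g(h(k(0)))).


k(0) = 2
h(2) = 6
g(6) = 5
f(5) = -8

-8


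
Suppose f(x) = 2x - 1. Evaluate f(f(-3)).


-15


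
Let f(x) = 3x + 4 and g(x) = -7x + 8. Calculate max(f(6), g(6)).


f(6) = 22
g(6) = -34
max = 22

22


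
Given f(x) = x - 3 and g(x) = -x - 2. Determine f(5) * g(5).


f(5) = 2
g(5) = -7
Product = -14

-14


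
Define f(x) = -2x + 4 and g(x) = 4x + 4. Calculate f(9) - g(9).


f(9) = -14
g(9) = 40
Difference = -54

-54


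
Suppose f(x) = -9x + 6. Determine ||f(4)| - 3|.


f(4) = -30
|-30| = 30
|30 - 3| = 27

27


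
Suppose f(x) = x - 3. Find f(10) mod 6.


f(10) = 7
7 mod 6 = 1

1


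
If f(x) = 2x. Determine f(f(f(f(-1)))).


f(-1) = -2
f(-2) = -4
f(-4) = -8
f(-8) = -16

-16


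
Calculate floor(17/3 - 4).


17/3 = 5.6667
5.6667 - 4 = 1.6667
floor(1.6667) = 1

1


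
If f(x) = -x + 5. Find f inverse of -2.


7


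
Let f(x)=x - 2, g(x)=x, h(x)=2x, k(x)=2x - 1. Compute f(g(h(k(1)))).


k(1) = 1
h(1) = 2
g(2) = 2
f(2) = 0

0


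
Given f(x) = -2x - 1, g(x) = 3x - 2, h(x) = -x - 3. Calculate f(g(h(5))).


51


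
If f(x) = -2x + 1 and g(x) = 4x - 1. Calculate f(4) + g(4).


f(4) = -7
g(4) = 15
Sum = 8

8


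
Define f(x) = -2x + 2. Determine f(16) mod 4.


f(16) = -30
-30 mod 4 = 2

2


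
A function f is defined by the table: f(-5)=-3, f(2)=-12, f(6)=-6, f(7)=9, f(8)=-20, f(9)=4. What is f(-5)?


Reading from the table at x = -5

-3


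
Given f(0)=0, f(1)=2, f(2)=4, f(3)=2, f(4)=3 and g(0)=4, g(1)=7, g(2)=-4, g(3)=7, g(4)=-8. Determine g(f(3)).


f(3) = 2
g(2) = -4

-4


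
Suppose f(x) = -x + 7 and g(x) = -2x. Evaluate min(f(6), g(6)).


-12


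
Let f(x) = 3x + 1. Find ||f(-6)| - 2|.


f(-6) = -17
|-17| = 17
|17 - 2| = 15

15


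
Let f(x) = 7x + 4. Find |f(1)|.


11


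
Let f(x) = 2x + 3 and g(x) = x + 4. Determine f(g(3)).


17


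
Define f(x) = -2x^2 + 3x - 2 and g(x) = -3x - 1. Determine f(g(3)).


g(3) = -10
f(-10) = (-2)*(-10)^2 + 3*(-10) - 2 = -232

-232


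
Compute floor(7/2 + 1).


7/2 = 3.5
3.5 + 1 = 4.5
floor(4.5) = 4

4


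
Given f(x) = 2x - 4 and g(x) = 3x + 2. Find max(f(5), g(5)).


f(5) = 6
g(5) = 17
max = 17

17


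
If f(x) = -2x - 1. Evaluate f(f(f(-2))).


13


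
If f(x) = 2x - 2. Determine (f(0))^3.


f(0) = -2
(-2)^3 = -8

-8


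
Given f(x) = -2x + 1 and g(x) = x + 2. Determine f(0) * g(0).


f(0) = 1
g(0) = 2
Product = 2

2


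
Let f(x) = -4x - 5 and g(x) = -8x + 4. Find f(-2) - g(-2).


-17


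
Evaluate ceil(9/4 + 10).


9/4 = 2.25
2.25 + 10 = 12.25
ceil(12.25) = 13

13


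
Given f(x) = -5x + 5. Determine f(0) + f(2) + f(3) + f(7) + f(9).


f(0) = 5
f(2) = -5
f(3) = -10
f(7) = -30
f(9) = -40
Sum = -80

-80


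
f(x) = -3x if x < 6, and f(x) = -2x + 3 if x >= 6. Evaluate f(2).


2 satisfies x < 6
f(2) = -6

-6


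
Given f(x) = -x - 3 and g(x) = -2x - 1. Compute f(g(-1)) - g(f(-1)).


f(g(-1)) = -4
g(f(-1)) = 3
Difference = -7

-7


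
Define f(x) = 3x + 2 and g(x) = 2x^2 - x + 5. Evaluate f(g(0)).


g(0) = 5
f(5) = 17

17


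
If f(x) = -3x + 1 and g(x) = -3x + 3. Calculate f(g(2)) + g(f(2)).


f(g(2)) = 10
g(f(2)) = 18
Sum = 28

28


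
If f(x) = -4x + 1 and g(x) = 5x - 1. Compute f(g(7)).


g(7) = 34
f(34) = -135

-135


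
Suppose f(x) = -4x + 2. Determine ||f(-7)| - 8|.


22


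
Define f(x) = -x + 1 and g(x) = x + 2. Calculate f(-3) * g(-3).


f(-3) = 4
g(-3) = -1
Product = -4

-4


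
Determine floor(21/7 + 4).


21/7 = 3
3 + 4 = 7
floor(7) = 7

7


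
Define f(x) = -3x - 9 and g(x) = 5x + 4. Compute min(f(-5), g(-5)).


f(-5) = 6
g(-5) = -21
min = -21

-21


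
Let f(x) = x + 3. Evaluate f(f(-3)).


f(-3) = 0
f(0) = 3

3


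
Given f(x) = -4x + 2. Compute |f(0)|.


f(0) = 2
|2| = 2

2


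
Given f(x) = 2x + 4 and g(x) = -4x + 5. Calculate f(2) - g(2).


f(2) = 8
g(2) = -3
Difference = 11

11


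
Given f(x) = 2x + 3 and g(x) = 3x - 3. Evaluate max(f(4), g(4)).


f(4) = 11
g(4) = 9
max = 11

11


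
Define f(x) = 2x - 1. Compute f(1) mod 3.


f(1) = 1
1 mod 3 = 1

1


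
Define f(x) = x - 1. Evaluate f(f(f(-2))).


f(-2) = -3
f(-3) = -4
f(-4) = -5

-5


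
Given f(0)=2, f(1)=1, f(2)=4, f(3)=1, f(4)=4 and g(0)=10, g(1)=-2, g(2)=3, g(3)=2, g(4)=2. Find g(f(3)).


f(3) = 1
g(1) = -2

-2


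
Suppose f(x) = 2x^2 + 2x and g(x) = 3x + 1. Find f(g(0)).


4


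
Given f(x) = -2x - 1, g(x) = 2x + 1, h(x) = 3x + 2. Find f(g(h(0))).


h(0) = 2
g(2) = 5
f(5) = -11

-11


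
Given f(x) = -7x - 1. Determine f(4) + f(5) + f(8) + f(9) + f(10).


-257


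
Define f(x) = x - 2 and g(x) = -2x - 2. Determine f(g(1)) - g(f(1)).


f(g(1)) = -6
g(f(1)) = 0
Difference = -6

-6


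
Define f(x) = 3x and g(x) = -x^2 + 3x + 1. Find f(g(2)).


g(2) = 3
f(3) = 9

9


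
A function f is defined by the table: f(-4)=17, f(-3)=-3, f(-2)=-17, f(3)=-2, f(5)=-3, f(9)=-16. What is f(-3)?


Reading from the table at x = -3

-3


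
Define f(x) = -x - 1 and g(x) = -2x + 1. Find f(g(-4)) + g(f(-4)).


f(g(-4)) = -10
g(f(-4)) = -5
Sum = -15

-15


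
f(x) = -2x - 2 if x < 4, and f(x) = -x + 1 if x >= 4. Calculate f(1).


1 satisfies x < 4
f(1) = -4

-4


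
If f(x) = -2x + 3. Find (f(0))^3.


f(0) = 3
(3)^3 = 27

27


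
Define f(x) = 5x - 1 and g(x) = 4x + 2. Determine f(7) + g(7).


f(7) = 34
g(7) = 30
Sum = 64

64


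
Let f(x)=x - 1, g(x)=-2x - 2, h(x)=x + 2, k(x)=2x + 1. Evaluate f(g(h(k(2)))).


k(2) = 5
h(5) = 7
g(7) = -16
f(-16) = -17

-17


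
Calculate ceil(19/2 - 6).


19/2 = 9.5
9.5 - 6 = 3.5
ceil(3.5) = 4

4


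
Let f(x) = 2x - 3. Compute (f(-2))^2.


f(-2) = -7
(-7)^2 = 49

49


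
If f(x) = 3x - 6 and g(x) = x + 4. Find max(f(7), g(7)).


f(7) = 15
g(7) = 11
max = 15

15


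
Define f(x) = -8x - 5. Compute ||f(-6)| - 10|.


33


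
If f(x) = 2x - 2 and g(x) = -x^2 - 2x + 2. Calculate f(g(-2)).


g(-2) = 2
f(2) = 2

2


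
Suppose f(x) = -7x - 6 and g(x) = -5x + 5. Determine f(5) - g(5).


f(5) = -41
g(5) = -20
Difference = -21

-21


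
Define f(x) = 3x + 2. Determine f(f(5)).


f(5) = 17
f(17) = 53

53


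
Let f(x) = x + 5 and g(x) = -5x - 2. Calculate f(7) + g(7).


f(7) = 12
g(7) = -37
Sum = -25

-25


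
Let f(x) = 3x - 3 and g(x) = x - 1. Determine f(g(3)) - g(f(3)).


f(g(3)) = 3
g(f(3)) = 5
Difference = -2

-2


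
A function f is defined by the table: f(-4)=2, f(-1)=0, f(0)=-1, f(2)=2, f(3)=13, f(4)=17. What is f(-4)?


2


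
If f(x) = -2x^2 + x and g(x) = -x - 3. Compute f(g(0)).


g(0) = -3
f(-3) = (-2)*(-3)^2 + 1*(-3) = -21

-21


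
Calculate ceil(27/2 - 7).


7


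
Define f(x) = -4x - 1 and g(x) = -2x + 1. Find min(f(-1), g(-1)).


3


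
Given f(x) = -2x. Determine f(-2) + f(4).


f(-2) = 4
f(4) = -8
Sum = -4

-4


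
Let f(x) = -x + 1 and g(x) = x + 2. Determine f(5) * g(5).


f(5) = -4
g(5) = 7
Product = -28

-28


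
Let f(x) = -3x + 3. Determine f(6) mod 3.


f(6) = -15
-15 mod 3 = 0

0


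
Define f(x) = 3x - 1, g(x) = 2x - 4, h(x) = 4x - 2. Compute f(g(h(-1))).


h(-1) = -6
g(-6) = -16
f(-16) = -49

-49


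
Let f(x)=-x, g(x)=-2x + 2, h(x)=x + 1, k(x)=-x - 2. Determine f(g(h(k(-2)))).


0


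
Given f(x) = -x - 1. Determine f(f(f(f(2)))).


2


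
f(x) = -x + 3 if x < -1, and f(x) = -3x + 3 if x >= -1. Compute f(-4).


-4 satisfies x < -1
f(-4) = 7

7


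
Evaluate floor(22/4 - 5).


0


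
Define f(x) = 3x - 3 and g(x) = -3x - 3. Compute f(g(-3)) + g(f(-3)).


f(g(-3)) = 15
g(f(-3)) = 33
Sum = 48

48


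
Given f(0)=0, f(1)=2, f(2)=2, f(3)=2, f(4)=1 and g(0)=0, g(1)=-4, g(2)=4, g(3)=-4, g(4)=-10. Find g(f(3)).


f(3) = 2
g(2) = 4

4


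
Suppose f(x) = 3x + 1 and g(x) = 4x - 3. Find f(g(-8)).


g(-8) = -35
f(-35) = -104

-104


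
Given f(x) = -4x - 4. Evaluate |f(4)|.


f(4) = -20
|-20| = 20

20


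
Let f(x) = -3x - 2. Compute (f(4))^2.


f(4) = -14
(-14)^2 = 196

196


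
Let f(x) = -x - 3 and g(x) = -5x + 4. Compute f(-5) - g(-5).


-27


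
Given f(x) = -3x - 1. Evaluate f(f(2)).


f(2) = -7
f(-7) = 20

20


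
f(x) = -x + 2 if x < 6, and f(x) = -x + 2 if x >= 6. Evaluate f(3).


3 satisfies x < 6
f(3) = -1

-1


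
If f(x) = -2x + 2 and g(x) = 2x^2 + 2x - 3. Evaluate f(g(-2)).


g(-2) = 1
f(1) = 0

0


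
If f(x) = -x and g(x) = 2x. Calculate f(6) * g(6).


f(6) = -6
g(6) = 12
Product = -72

-72


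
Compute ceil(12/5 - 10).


12/5 = 2.4
2.4 - 10 = -7.6
ceil(-7.6) = -7

-7


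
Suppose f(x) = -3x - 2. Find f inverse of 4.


Solve -3x - 2 = 4
x = (4 + 2) / (-3) = -2

-2


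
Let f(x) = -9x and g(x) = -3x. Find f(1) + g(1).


-12


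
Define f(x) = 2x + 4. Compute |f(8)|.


f(8) = 20
|20| = 20

20


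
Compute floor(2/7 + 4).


2/7 = 0.2857
0.2857 + 4 = 4.2857
floor(4.2857) = 4

4


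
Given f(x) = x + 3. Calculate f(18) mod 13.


f(18) = 21
21 mod 13 = 8

8


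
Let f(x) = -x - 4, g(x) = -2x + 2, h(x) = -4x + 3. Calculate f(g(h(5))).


h(5) = -17
g(-17) = 36
f(36) = -40

-40


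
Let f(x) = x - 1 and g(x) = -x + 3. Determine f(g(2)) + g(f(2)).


f(g(2)) = 0
g(f(2)) = 2
Sum = 2

2


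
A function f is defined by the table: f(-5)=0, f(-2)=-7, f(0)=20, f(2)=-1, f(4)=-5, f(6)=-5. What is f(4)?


Reading from the table at x = 4

-5


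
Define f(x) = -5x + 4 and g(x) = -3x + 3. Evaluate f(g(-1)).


g(-1) = 6
f(6) = -26

-26


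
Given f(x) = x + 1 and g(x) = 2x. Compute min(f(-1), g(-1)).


f(-1) = 0
g(-1) = -2
min = -2

-2


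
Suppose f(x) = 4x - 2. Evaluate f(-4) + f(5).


f(-4) = -18
f(5) = 18
Sum = 0

0


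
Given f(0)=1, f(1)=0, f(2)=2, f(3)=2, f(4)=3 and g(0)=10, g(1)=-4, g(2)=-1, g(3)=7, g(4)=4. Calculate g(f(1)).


f(1) = 0
g(0) = 10

10


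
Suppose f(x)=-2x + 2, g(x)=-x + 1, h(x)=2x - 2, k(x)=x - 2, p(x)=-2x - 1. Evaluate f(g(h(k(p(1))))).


p(1) = -3
k(-3) = -5
h(-5) = -12
g(-12) = 13
f(13) = -24

-24


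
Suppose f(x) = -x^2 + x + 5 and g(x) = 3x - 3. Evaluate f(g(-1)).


g(-1) = -6
f(-6) = (-1)*(-6)^2 + 1*(-6) + 5 = -37

-37


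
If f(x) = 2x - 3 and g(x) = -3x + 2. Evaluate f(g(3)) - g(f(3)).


-10


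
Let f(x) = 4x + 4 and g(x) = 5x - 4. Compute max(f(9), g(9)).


f(9) = 40
g(9) = 41
max = 41

41


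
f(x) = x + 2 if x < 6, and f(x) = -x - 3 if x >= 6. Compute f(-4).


-4 satisfies x < 6
f(-4) = -2

-2


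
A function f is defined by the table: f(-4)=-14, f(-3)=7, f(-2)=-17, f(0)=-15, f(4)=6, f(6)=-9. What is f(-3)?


Reading from the table at x = -3

7


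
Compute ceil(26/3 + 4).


26/3 = 8.6667
8.6667 + 4 = 12.6667
ceil(12.6667) = 13

13


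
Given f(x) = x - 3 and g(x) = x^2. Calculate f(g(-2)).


1


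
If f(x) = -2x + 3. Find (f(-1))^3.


f(-1) = 5
(5)^3 = 125

125


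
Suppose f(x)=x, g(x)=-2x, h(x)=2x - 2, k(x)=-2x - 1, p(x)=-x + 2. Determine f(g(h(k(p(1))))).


16


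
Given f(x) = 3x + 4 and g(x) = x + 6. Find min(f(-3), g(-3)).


f(-3) = -5
g(-3) = 3
min = -5

-5


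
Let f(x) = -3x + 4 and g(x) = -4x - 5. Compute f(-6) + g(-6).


f(-6) = 22
g(-6) = 19
Sum = 41

41


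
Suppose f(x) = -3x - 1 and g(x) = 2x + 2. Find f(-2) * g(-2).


-10


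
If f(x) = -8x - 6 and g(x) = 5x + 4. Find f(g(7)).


g(7) = 39
f(39) = -318

-318


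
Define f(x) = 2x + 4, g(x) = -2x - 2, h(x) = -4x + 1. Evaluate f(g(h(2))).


h(2) = -7
g(-7) = 12
f(12) = 28

28


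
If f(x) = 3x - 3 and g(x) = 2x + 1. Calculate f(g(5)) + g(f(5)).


f(g(5)) = 30
g(f(5)) = 25
Sum = 55

55


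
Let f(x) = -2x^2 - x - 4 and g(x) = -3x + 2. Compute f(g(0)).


g(0) = 2
f(2) = (-2)*(2)^2 - 1*(2) - 4 = -14

-14


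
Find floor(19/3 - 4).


19/3 = 6.3333
6.3333 - 4 = 2.3333
floor(2.3333) = 2

2


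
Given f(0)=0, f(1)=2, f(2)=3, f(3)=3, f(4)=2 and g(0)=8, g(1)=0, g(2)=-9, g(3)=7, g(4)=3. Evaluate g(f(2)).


f(2) = 3
g(3) = 7

7


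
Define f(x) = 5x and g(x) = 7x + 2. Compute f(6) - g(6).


f(6) = 30
g(6) = 44
Difference = -14

-14


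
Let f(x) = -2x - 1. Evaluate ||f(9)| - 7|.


f(9) = -19
|-19| = 19
|19 - 7| = 12

12


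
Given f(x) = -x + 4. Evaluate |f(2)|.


f(2) = 2
|2| = 2

2


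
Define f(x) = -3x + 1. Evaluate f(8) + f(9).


f(8) = -23
f(9) = -26
Sum = -49

-49


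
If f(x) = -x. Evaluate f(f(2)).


f(2) = -2
f(-2) = 2

2


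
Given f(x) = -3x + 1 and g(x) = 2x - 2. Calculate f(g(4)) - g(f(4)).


f(g(4)) = -17
g(f(4)) = -24
Difference = 7

7


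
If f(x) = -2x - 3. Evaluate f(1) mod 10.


f(1) = -5
-5 mod 10 = 5

5


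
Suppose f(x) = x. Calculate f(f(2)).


f(2) = 2
f(2) = 2

2


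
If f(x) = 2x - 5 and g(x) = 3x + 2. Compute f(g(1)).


g(1) = 5
f(5) = 5

5


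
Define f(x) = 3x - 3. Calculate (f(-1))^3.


-216


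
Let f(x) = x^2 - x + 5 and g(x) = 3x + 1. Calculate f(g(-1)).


g(-1) = -2
f(-2) = 1*(-2)^2 - 1*(-2) + 5 = 11

11


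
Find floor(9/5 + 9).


9/5 = 1.8
1.8 + 9 = 10.8
floor(10.8) = 10

10


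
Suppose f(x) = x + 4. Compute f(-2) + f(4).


f(-2) = 2
f(4) = 8
Sum = 10

10


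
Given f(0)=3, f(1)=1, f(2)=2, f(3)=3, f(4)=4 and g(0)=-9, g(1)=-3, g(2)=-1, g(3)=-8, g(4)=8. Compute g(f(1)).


f(1) = 1
g(1) = -3

-3


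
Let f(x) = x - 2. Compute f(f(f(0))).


f(0) = -2
f(-2) = -4
f(-4) = -6

-6


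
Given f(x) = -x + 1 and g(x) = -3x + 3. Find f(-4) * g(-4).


f(-4) = 5
g(-4) = 15
Product = 75

75


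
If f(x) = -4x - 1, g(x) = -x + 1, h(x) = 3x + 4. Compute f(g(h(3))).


h(3) = 13
g(13) = -12
f(-12) = 47

47


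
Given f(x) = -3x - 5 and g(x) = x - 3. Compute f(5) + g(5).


f(5) = -20
g(5) = 2
Sum = -18

-18


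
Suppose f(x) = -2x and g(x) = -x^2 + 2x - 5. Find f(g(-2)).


g(-2) = -13
f(-13) = 26

26


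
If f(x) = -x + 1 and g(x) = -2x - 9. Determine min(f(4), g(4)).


f(4) = -3
g(4) = -17
min = -17

-17


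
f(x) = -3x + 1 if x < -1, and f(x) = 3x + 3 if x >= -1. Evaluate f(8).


8 satisfies x >= -1
f(8) = 27

27


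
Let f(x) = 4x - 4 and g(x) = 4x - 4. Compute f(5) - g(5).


f(5) = 16
g(5) = 16
Difference = 0

0


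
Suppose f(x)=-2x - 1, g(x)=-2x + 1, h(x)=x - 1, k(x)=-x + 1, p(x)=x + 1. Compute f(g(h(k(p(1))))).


p(1) = 2
k(2) = -1
h(-1) = -2
g(-2) = 5
f(5) = -11

-11


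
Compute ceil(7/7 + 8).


7/7 = 1
1 + 8 = 9
ceil(9) = 9

9


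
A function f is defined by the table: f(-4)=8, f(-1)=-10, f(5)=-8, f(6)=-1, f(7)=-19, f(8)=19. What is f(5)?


Reading from the table at x = 5

-8


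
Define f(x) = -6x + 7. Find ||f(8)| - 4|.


f(8) = -41
|-41| = 41
|41 - 4| = 37

37


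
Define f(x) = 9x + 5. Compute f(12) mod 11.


f(12) = 113
113 mod 11 = 3

3


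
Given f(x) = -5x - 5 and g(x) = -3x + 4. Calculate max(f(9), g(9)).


-23


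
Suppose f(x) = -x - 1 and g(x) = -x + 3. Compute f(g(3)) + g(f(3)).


6


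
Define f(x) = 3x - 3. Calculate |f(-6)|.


f(-6) = -21
|-21| = 21

21


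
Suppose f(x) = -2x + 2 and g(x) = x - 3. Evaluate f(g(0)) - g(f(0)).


f(g(0)) = 8
g(f(0)) = -1
Difference = 9

9


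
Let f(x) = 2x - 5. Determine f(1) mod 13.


f(1) = -3
-3 mod 13 = 10

10


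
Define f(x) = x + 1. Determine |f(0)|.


1


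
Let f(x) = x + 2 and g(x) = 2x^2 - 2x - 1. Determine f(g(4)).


g(4) = 23
f(23) = 25

25


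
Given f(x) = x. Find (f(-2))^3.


f(-2) = -2
(-2)^3 = -8

-8


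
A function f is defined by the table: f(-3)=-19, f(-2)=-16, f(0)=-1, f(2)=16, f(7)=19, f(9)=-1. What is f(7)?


Reading from the table at x = 7

19


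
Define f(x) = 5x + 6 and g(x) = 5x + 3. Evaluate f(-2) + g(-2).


f(-2) = -4
g(-2) = -7
Sum = -11

-11


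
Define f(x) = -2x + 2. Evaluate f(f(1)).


f(1) = 0
f(0) = 2

2


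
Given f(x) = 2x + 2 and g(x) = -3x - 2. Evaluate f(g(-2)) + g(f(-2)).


f(g(-2)) = 10
g(f(-2)) = 4
Sum = 14

14


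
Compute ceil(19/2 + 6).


19/2 = 9.5
9.5 + 6 = 15.5
ceil(15.5) = 16

16


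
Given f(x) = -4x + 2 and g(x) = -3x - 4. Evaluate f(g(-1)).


6


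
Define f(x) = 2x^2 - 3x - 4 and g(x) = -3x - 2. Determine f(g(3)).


g(3) = -11
f(-11) = 2*(-11)^2 - 3*(-11) - 4 = 271

271


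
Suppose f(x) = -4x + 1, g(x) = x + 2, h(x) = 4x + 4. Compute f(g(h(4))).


h(4) = 20
g(20) = 22
f(22) = -87

-87


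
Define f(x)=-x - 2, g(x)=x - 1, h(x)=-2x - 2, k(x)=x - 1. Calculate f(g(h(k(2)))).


3


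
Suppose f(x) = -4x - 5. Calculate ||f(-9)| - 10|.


f(-9) = 31
|31| = 31
|31 - 10| = 21

21


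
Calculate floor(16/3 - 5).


0


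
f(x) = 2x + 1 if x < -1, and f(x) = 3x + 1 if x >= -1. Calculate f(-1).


-1 satisfies x >= -1
f(-1) = -2

-2


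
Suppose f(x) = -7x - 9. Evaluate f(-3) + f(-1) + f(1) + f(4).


f(-3) = 12
f(-1) = -2
f(1) = -16
f(4) = -37
Sum = -43

-43


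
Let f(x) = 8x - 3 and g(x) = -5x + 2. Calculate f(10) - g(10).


f(10) = 77
g(10) = -48
Difference = 125

125


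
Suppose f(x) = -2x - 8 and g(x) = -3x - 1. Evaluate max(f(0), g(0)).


f(0) = -8
g(0) = -1
max = -1

-1


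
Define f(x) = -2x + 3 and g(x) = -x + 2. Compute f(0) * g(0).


6


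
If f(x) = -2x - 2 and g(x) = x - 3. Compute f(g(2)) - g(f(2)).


f(g(2)) = 0
g(f(2)) = -9
Difference = 9

9


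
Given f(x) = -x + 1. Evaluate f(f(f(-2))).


3


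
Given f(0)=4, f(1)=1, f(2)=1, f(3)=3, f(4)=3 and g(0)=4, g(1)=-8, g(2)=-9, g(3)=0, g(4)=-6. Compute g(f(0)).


f(0) = 4
g(4) = -6

-6


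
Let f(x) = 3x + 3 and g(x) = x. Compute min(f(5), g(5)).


f(5) = 18
g(5) = 5
min = 5

5


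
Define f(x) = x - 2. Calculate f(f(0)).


f(0) = -2
f(-2) = -4

-4


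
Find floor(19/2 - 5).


19/2 = 9.5
9.5 - 5 = 4.5
floor(4.5) = 4

4


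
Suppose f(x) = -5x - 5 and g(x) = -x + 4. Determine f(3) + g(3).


f(3) = -20
g(3) = 1
Sum = -19

-19


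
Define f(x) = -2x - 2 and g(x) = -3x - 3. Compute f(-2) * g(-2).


f(-2) = 2
g(-2) = 3
Product = 6

6


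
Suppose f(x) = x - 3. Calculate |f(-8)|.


11


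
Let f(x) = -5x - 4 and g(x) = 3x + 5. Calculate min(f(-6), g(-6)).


f(-6) = 26
g(-6) = -13
min = -13

-13


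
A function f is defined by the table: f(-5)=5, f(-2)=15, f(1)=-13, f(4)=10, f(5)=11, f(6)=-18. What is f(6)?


Reading from the table at x = 6

-18


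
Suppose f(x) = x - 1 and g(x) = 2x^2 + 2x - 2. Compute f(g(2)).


g(2) = 10
f(10) = 9

9


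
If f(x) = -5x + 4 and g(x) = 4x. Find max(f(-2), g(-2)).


f(-2) = 14
g(-2) = -8
max = 14

14


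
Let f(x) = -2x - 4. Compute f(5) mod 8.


f(5) = -14
-14 mod 8 = 2

2


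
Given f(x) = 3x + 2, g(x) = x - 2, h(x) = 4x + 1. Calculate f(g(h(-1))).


h(-1) = -3
g(-3) = -5
f(-5) = -13

-13


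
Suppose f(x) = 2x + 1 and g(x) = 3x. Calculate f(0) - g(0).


1


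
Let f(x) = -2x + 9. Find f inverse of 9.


Solve -2x + 9 = 9
x = (9 - 9) / (-2) = 0

0


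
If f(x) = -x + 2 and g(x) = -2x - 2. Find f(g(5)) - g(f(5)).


f(g(5)) = 14
g(f(5)) = 4
Difference = 10

10


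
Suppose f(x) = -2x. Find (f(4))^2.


f(4) = -8
(-8)^2 = 64

64


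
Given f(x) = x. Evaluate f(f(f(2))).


f(2) = 2
f(2) = 2
f(2) = 2

2


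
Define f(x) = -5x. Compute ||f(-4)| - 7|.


13


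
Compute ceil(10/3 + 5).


10/3 = 3.3333
3.3333 + 5 = 8.3333
ceil(8.3333) = 9

9


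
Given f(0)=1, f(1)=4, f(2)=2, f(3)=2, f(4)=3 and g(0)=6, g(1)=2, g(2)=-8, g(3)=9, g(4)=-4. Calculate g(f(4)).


f(4) = 3
g(3) = 9

9


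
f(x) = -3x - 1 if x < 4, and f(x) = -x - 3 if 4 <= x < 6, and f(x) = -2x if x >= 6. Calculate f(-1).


-1 satisfies x < 4
f(-1) = 2

2


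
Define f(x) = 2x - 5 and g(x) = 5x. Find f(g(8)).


g(8) = 40
f(40) = 75

75


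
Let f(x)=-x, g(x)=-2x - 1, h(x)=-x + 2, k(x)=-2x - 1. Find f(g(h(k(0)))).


7


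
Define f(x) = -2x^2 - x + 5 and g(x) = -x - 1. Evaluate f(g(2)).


g(2) = -3
f(-3) = (-2)*(-3)^2 - 1*(-3) + 5 = -10

-10


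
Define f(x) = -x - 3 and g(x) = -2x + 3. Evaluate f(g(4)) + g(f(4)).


f(g(4)) = 2
g(f(4)) = 17
Sum = 19

19


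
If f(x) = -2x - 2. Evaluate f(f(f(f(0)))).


f(0) = -2
f(-2) = 2
f(2) = -6
f(-6) = 10

10


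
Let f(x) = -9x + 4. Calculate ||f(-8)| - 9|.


67


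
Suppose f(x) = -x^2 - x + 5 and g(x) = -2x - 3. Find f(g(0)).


-1


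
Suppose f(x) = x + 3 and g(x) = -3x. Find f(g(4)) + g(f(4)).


f(g(4)) = -9
g(f(4)) = -21
Sum = -30

-30


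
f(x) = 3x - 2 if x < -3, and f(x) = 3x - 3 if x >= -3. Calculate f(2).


2 satisfies x >= -3
f(2) = 3

3


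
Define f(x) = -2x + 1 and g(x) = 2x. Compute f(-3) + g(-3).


1


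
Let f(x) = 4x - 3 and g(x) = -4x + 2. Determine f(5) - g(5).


f(5) = 17
g(5) = -18
Difference = 35

35


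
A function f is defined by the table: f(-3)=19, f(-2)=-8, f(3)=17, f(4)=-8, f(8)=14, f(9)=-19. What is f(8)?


Reading from the table at x = 8

14


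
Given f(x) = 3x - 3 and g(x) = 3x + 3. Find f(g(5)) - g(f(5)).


f(g(5)) = 51
g(f(5)) = 39
Difference = 12

12


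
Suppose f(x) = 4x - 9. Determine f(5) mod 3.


f(5) = 11
11 mod 3 = 2

2


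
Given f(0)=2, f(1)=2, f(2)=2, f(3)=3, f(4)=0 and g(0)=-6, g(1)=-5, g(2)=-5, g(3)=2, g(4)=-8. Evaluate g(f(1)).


f(1) = 2
g(2) = -5

-5


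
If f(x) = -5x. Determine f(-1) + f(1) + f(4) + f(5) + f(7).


-80


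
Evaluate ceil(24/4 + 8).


24/4 = 6
6 + 8 = 14
ceil(14) = 14

14


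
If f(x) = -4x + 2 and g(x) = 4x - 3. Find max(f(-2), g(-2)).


f(-2) = 10
g(-2) = -11
max = 10

10


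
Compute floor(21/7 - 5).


21/7 = 3
3 - 5 = -2
floor(-2) = -2

-2


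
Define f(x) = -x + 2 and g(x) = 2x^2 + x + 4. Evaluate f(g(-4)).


-30


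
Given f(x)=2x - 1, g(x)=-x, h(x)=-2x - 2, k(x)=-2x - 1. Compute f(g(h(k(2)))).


k(2) = -5
h(-5) = 8
g(8) = -8
f(-8) = -17

-17


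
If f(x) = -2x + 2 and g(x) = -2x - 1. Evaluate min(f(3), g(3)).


-7


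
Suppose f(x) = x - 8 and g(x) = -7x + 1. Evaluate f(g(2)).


g(2) = -13
f(-13) = -21

-21


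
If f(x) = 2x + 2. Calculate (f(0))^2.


f(0) = 2
(2)^2 = 4

4


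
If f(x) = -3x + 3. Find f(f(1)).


f(1) = 0
f(0) = 3

3


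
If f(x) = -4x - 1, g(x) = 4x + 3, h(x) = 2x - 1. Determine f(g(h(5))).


h(5) = 9
g(9) = 39
f(39) = -157

-157


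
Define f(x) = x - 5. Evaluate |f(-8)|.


13


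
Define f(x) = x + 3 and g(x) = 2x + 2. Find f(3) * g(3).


f(3) = 6
g(3) = 8
Product = 48

48


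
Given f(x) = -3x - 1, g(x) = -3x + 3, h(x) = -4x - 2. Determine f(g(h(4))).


h(4) = -18
g(-18) = 57
f(57) = -172

-172


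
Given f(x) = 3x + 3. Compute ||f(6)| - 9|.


f(6) = 21
|21| = 21
|21 - 9| = 12

12


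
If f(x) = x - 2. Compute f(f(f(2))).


f(2) = 0
f(0) = -2
f(-2) = -4

-4


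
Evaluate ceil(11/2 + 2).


11/2 = 5.5
5.5 + 2 = 7.5
ceil(7.5) = 8

8


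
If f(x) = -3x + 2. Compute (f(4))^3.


f(4) = -10
(-10)^3 = -1000

-1000


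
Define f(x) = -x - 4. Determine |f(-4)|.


f(-4) = 0
|0| = 0

0


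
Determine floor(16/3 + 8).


16/3 = 5.3333
5.3333 + 8 = 13.3333
floor(13.3333) = 13

13


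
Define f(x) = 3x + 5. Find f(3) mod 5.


f(3) = 14
14 mod 5 = 4

4


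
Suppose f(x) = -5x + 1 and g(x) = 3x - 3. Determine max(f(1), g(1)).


f(1) = -4
g(1) = 0
max = 0

0


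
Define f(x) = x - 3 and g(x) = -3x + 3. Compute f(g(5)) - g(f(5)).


-12


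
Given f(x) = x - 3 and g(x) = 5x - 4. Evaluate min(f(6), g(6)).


3


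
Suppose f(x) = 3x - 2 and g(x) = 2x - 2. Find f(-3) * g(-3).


f(-3) = -11
g(-3) = -8
Product = 88

88


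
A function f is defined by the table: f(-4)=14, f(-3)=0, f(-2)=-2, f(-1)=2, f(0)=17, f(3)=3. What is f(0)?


17


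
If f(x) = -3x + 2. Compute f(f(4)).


f(4) = -10
f(-10) = 32

32


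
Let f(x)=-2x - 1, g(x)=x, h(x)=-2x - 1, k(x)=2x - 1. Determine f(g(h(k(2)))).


k(2) = 3
h(3) = -7
g(-7) = -7
f(-7) = 13

13


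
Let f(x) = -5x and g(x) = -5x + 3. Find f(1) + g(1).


-7


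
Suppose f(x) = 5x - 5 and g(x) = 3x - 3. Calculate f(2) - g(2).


f(2) = 5
g(2) = 3
Difference = 2

2


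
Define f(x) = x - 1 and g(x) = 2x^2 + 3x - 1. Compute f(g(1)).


g(1) = 4
f(4) = 3

3


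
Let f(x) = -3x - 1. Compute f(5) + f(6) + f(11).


-69


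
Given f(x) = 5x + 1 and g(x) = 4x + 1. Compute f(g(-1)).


-14


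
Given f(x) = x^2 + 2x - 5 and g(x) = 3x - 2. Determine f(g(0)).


g(0) = -2
f(-2) = 1*(-2)^2 + 2*(-2) - 5 = -5

-5


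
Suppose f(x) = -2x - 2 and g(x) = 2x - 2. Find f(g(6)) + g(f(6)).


f(g(6)) = -22
g(f(6)) = -30
Sum = -52

-52


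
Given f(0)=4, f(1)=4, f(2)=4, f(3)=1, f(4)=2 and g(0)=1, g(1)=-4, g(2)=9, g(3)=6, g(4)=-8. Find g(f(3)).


f(3) = 1
g(1) = -4

-4


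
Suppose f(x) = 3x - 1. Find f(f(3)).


23


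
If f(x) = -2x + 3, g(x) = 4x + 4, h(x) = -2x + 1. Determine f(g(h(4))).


h(4) = -7
g(-7) = -24
f(-24) = 51

51


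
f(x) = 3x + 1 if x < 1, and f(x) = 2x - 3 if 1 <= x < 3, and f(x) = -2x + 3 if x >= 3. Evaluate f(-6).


-6 satisfies x < 1
f(-6) = -17

-17


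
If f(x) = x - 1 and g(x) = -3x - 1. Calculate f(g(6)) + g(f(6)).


f(g(6)) = -20
g(f(6)) = -16
Sum = -36

-36


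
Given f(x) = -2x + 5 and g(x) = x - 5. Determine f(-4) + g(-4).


f(-4) = 13
g(-4) = -9
Sum = 4

4


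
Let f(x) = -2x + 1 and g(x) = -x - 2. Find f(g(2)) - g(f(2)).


f(g(2)) = 9
g(f(2)) = 1
Difference = 8

8


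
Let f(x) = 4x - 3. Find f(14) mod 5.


f(14) = 53
53 mod 5 = 3

3


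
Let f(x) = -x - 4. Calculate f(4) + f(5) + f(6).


f(4) = -8
f(5) = -9
f(6) = -10
Sum = -27

-27


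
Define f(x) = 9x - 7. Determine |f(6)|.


f(6) = 47
|47| = 47

47


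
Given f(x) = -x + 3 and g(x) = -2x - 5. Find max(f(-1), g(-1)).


f(-1) = 4
g(-1) = -3
max = 4

4


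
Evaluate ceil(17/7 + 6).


17/7 = 2.4286
2.4286 + 6 = 8.4286
ceil(8.4286) = 9

9


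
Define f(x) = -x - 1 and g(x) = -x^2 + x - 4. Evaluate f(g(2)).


g(2) = -6
f(-6) = 5

5


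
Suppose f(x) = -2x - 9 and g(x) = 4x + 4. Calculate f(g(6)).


g(6) = 28
f(28) = -65

-65


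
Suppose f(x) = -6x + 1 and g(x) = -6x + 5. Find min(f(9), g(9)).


f(9) = -53
g(9) = -49
min = -53

-53


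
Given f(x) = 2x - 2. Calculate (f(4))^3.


f(4) = 6
(6)^3 = 216

216


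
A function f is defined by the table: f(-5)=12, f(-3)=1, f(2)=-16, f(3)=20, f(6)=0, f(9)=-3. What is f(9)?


Reading from the table at x = 9

-3


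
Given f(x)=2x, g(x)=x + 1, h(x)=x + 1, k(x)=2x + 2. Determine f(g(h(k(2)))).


k(2) = 6
h(6) = 7
g(7) = 8
f(8) = 16

16


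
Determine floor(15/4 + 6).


15/4 = 3.75
3.75 + 6 = 9.75
floor(9.75) = 9

9


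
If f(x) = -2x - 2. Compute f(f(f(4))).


f(4) = -10
f(-10) = 18
f(18) = -38

-38
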